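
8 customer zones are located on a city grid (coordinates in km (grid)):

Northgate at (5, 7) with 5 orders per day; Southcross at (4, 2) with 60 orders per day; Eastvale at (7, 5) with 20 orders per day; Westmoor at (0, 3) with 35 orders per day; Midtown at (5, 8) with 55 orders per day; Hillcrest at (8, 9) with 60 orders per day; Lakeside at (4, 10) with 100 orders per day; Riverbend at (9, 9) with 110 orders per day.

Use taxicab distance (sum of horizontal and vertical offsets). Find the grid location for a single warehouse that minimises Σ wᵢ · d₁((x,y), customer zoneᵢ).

Manhattan distance separates: Σwᵢ(|x−xᵢ|+|y−yᵢ|) = Σwᵢ|x−xᵢ| + Σwᵢ|y−yᵢ|, so x and y are optimised independently as 1-D weighted medians.
Total weight W = 445; half = 222.5.
x-coordinate, sorted with cumulative weight:
  x=0 (Westmoor, w=35) cum 35
  x=4 (Southcross, w=60) cum 95
  x=4 (Lakeside, w=100) cum 195
  x=5 (Northgate, w=5) cum 200
  x=5 (Midtown, w=55) cum 255  ← median
  x=7 (Eastvale, w=20) cum 275
  x=8 (Hillcrest, w=60) cum 335
  x=9 (Riverbend, w=110) cum 445
⇒ x* = 5
y-coordinate, sorted with cumulative weight:
  y=2 (Southcross, w=60) cum 60
  y=3 (Westmoor, w=35) cum 95
  y=5 (Eastvale, w=20) cum 115
  y=7 (Northgate, w=5) cum 120
  y=8 (Midtown, w=55) cum 175
  y=9 (Hillcrest, w=60) cum 235  ← median
  y=9 (Riverbend, w=110) cum 345
  y=10 (Lakeside, w=100) cum 445
⇒ y* = 9

(5, 9)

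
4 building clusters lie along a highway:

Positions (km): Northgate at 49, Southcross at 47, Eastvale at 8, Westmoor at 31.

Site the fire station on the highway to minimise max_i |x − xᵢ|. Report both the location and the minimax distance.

location 28.5, max distance 20.5

The 1-center on a line is the midpoint of the two extreme points: leftmost at 8, rightmost at 49.
Optimal location = (8 + 49)/2 = 28.5; maximum distance = (49 − 8)/2 = 20.5.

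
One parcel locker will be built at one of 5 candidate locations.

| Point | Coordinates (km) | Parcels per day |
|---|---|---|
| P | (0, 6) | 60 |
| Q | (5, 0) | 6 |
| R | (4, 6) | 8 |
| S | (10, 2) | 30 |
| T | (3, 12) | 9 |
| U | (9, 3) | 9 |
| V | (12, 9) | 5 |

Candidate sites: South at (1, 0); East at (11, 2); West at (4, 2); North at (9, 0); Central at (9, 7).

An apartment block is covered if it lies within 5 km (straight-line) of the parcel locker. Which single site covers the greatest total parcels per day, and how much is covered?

Coverage radius r = 5 km; a point is covered iff (Δx)²+(Δy)² ≤ 5² = 25.
  South (1, 0): covers {Q} → 6
  East (11, 2): covers {S, U} → 39
  West (4, 2): covers {Q, R} → 14
  North (9, 0): covers {Q, S, U} → 45
  Central (9, 7): covers {U, V} → 14
Maximum coverage at North: 45 parcels per day.

North, covering 45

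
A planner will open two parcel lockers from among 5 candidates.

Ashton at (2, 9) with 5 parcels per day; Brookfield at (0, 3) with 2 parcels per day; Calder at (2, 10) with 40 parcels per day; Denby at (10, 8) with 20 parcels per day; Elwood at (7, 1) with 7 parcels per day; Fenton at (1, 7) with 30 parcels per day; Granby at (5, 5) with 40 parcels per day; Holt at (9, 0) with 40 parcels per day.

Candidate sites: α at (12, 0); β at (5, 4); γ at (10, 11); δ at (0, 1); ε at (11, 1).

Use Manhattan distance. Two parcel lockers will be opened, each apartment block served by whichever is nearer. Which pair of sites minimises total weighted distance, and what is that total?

{β, ε}, total 970

Evaluate every pair (each demand assigned to the nearer of the two):
  {β, ε}: total = 970
  {α, β}: total = 997
  {β, γ}: total = 1077
  {β, δ}: total = 1189
  {δ, ε}: total = 1372
  {α, δ}: total = 1426
  {γ, ε}: total = 1434
  {α, γ}: total = 1492
  {γ, δ}: total = 1493
  {α, ε}: total = 2019
Best pair: {β, ε} with total 970.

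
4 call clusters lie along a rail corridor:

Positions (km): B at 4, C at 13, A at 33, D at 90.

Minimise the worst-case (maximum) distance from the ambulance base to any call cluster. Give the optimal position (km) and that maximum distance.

location 47, max distance 43

The 1-center on a line is the midpoint of the two extreme points: leftmost at 4, rightmost at 90.
Optimal location = (4 + 90)/2 = 47; maximum distance = (90 − 4)/2 = 43.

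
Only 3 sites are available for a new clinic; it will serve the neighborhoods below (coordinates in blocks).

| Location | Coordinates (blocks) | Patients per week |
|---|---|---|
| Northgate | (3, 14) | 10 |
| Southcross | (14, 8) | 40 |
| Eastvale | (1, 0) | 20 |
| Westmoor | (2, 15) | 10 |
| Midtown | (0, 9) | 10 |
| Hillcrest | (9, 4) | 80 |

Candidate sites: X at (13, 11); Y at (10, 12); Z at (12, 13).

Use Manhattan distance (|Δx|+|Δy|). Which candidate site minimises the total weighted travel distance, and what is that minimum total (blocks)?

Y, total 1790 blocks

Total weighted distance at each candidate:
  X (13, 11): total = 1930
  Y (10, 12): total = 1790
  Z (12, 13): total = 2100
Minimum is at Y with total 1790 blocks.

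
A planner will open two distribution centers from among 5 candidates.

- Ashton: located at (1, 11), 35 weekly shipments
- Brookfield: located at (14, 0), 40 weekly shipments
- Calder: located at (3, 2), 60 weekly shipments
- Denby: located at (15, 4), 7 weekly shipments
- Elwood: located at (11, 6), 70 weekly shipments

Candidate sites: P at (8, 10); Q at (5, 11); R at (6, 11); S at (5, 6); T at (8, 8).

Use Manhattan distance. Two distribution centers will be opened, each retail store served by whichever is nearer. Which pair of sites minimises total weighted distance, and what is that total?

Evaluate every pair (each demand assigned to the nearer of the two):
  {Q, S}: total = 1604
  {R, S}: total = 1639
  {S, T}: total = 1662
  {P, S}: total = 1744
  {Q, T}: total = 1787
  {R, T}: total = 1822
  {P, T}: total = 1927
  {P, Q}: total = 2021
  {P, R}: total = 2116
  {Q, R}: total = 2372
Best pair: {Q, S} with total 1604.

{Q, S}, total 1604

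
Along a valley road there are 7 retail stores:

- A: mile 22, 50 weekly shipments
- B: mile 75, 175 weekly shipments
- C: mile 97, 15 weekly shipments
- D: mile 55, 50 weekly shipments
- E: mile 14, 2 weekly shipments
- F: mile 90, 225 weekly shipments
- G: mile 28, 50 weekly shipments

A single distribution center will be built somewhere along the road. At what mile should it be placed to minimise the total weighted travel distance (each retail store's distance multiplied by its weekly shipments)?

For a sum of weighted absolute distances on a line, the optimum is the weighted median (not the mean). Total weight W = 567; half-weight = 283.5.
Sort by position and accumulate weight:
  mile 14 (E, w=2) → cum 2
  mile 22 (A, w=50) → cum 52
  mile 28 (G, w=50) → cum 102
  mile 55 (D, w=50) → cum 152
  mile 75 (B, w=175) → cum 327  ≥ 283.5 → median here
  mile 90 (F, w=225) → cum 552
  mile 97 (C, w=15) → cum 567
Optimal location: mile 75.

x = 75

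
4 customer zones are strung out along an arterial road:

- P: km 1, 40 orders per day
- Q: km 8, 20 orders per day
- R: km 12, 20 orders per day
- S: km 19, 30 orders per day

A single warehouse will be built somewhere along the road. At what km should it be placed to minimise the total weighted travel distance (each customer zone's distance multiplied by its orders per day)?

x = 8

For a sum of weighted absolute distances on a line, the optimum is the weighted median (not the mean). Total weight W = 110; half-weight = 55.
Sort by position and accumulate weight:
  km 1 (P, w=40) → cum 40
  km 8 (Q, w=20) → cum 60  ≥ 55 → median here
  km 12 (R, w=20) → cum 80
  km 19 (S, w=30) → cum 110
Optimal location: km 8.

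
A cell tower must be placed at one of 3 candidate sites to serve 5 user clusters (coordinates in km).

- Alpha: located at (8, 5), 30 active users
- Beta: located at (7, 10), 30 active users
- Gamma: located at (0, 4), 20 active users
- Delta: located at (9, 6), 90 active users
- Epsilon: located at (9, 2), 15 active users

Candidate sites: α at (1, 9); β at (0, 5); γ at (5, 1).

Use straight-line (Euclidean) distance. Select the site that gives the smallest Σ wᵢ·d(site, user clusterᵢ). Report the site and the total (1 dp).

γ, total 1181.3 km

Total weighted distance at each candidate:
  α (1, 9): total = 1454.7
  β (0, 5): total = 1475.4
  γ (5, 1): total = 1181.3
Minimum is at γ with total 1181.3 km.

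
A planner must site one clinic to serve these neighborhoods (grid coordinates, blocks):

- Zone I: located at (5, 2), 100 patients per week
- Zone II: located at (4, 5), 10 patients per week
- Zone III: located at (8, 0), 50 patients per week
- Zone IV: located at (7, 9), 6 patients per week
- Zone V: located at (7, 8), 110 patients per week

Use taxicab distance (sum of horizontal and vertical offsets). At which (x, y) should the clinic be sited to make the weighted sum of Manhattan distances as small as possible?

(7, 2)

Manhattan distance separates: Σwᵢ(|x−xᵢ|+|y−yᵢ|) = Σwᵢ|x−xᵢ| + Σwᵢ|y−yᵢ|, so x and y are optimised independently as 1-D weighted medians.
Total weight W = 276; half = 138.
x-coordinate, sorted with cumulative weight:
  x=4 (Zone II, w=10) cum 10
  x=5 (Zone I, w=100) cum 110
  x=7 (Zone IV, w=6) cum 116
  x=7 (Zone V, w=110) cum 226  ← median
  x=8 (Zone III, w=50) cum 276
⇒ x* = 7
y-coordinate, sorted with cumulative weight:
  y=0 (Zone III, w=50) cum 50
  y=2 (Zone I, w=100) cum 150  ← median
  y=5 (Zone II, w=10) cum 160
  y=8 (Zone V, w=110) cum 270
  y=9 (Zone IV, w=6) cum 276
⇒ y* = 2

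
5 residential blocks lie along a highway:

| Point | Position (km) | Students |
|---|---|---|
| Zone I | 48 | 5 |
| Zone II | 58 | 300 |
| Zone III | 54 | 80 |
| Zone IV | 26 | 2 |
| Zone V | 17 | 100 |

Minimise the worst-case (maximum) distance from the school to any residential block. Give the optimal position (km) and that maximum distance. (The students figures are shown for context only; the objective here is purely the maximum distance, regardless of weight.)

The 1-center on a line is the midpoint of the two extreme points: leftmost at 17, rightmost at 58.
Optimal location = (17 + 58)/2 = 37.5; maximum distance = (58 − 17)/2 = 20.5.

location 37.5, max distance 20.5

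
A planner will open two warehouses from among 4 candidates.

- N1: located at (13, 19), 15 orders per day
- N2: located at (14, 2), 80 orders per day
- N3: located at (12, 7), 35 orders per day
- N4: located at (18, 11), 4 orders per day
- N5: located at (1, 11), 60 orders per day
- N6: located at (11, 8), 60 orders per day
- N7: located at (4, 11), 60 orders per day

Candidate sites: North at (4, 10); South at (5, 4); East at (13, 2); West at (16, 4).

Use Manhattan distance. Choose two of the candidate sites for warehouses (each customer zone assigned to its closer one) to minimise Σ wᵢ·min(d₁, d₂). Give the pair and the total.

Evaluate every pair (each demand assigned to the nearer of the two):
  {North, East}: total = 1381
  {North, West}: total = 1711
  {South, East}: total = 2221
  {North, South}: total = 2400
  {South, West}: total = 2551
  {East, West}: total = 3401
Best pair: {North, East} with total 1381.

{North, East}, total 1381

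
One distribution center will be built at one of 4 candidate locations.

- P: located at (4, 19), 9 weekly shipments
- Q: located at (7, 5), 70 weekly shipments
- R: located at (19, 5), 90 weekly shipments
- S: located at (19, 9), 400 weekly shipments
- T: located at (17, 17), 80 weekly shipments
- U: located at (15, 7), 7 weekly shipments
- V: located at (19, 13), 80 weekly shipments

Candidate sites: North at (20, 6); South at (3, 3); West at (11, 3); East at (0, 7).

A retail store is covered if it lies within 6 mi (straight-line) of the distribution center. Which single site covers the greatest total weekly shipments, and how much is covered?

Coverage radius r = 6 mi; a point is covered iff (Δx)²+(Δy)² ≤ 6² = 36.
  North (20, 6): covers {R, S, U} → 497
  South (3, 3): covers {Q} → 70
  West (11, 3): covers {Q, U} → 77
  East (0, 7): covers {none} → 0
Maximum coverage at North: 497 weekly shipments.

North, covering 497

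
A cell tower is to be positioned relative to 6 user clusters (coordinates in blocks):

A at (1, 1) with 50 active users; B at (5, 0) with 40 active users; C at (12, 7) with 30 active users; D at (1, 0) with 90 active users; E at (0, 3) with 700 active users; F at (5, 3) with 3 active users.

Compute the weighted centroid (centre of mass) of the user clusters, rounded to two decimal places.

The minimiser of Σwᵢ‖p−pᵢ‖² is the weighted centroid p* = (Σwᵢpᵢ)/(Σwᵢ).
Σwᵢ = 913.
Σwᵢxᵢ = 50·1 + 40·5 + 30·12 + 90·1 + 700·0 + 3·5 = 715.
Σwᵢyᵢ = 50·1 + 40·0 + 30·7 + 90·0 + 700·3 + 3·3 = 2369.
x* = 715/913 = 0.78, y* = 2369/913 = 2.59.

(0.78, 2.59)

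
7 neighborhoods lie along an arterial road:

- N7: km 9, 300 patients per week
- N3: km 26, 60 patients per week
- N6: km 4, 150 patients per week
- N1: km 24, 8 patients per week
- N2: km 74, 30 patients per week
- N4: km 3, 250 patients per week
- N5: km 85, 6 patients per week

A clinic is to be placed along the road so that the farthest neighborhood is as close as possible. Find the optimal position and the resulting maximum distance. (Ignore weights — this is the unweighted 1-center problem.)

The 1-center on a line is the midpoint of the two extreme points: leftmost at 3, rightmost at 85.
Optimal location = (3 + 85)/2 = 44; maximum distance = (85 − 3)/2 = 41.

location 44, max distance 41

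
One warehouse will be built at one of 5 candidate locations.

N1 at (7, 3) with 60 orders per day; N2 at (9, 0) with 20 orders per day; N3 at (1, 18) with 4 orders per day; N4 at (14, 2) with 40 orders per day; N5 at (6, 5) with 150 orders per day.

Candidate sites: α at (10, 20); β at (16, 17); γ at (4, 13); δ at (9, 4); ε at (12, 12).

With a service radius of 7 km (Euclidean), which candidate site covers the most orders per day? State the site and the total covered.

δ, covering 270

Coverage radius r = 7 km; a point is covered iff (Δx)²+(Δy)² ≤ 7² = 49.
  α (10, 20): covers {none} → 0
  β (16, 17): covers {none} → 0
  γ (4, 13): covers {N3} → 4
  δ (9, 4): covers {N1, N2, N4, N5} → 270
  ε (12, 12): covers {none} → 0
Maximum coverage at δ: 270 orders per day.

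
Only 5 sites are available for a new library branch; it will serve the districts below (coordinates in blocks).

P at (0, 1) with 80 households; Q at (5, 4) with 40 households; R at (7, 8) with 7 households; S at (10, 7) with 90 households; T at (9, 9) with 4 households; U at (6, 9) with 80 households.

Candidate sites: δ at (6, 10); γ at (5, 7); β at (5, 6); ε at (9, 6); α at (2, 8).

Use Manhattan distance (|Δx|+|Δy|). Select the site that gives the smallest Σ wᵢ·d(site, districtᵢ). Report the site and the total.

γ, total 1735 blocks

Total weighted distance at each candidate:
  δ (6, 10): total = 2227
  γ (5, 7): total = 1735
  β (5, 6): total = 1796
  ε (9, 6): total = 2060
  α (2, 8): total = 2277
Minimum is at γ with total 1735 blocks.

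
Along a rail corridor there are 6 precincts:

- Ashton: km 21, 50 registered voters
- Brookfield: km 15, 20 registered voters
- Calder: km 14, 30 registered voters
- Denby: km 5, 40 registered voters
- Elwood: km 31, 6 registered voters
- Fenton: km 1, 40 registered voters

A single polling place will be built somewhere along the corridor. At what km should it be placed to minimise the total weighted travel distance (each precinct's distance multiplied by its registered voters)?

x = 14

For a sum of weighted absolute distances on a line, the optimum is the weighted median (not the mean). Total weight W = 186; half-weight = 93.
Sort by position and accumulate weight:
  km 1 (Fenton, w=40) → cum 40
  km 5 (Denby, w=40) → cum 80
  km 14 (Calder, w=30) → cum 110  ≥ 93 → median here
  km 15 (Brookfield, w=20) → cum 130
  km 21 (Ashton, w=50) → cum 180
  km 31 (Elwood, w=6) → cum 186
Optimal location: km 14.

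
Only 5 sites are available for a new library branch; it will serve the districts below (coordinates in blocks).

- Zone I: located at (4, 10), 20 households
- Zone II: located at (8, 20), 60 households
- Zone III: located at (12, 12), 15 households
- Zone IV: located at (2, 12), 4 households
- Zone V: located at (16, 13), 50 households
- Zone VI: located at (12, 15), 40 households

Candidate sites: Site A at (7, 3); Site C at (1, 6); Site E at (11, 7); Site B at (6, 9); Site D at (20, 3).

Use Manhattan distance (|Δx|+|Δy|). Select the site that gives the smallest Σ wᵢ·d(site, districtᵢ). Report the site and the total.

Site B, total 2183 blocks

Total weighted distance at each candidate:
  Site A (7, 3): total = 3176
  Site C (1, 6): total = 3583
  Site E (11, 7): total = 2216
  Site B (6, 9): total = 2183
  Site D (20, 3): total = 4063
Minimum is at Site B with total 2183 blocks.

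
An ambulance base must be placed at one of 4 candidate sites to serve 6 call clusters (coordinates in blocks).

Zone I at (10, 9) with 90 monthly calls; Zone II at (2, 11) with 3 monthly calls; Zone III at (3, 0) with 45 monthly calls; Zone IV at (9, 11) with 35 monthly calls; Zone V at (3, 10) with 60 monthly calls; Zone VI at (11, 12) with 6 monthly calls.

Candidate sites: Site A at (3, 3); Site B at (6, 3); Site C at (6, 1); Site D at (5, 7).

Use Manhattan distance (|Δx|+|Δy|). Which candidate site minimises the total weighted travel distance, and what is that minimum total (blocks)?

Site D, total 1702 blocks

Total weighted distance at each candidate:
  Site A (3, 3): total = 2344
  Site B (6, 3): total = 2275
  Site C (6, 1): total = 2573
  Site D (5, 7): total = 1702
Minimum is at Site D with total 1702 blocks.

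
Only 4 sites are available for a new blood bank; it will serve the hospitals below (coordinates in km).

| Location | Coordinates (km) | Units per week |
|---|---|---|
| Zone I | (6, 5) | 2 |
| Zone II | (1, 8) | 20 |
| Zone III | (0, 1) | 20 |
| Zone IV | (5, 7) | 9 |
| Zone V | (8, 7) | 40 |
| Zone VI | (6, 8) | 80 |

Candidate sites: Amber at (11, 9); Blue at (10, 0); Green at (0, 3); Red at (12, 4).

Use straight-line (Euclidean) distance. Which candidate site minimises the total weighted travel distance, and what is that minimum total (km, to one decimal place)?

Amber, total 1094.9 km

Total weighted distance at each candidate:
  Amber (11, 9): total = 1094.9
  Blue (10, 0): total = 1538.8
  Green (0, 3): total = 1194.8
  Red (12, 4): total = 1339.1
Minimum is at Amber with total 1094.9 km.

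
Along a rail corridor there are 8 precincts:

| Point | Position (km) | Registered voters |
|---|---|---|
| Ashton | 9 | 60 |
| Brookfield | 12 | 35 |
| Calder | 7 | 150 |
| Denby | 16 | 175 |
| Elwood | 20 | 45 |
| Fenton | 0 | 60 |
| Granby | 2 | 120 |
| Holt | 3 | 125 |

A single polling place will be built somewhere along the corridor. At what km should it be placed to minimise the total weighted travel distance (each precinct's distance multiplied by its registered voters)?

For a sum of weighted absolute distances on a line, the optimum is the weighted median (not the mean). Total weight W = 770; half-weight = 385.
Sort by position and accumulate weight:
  km 0 (Fenton, w=60) → cum 60
  km 2 (Granby, w=120) → cum 180
  km 3 (Holt, w=125) → cum 305
  km 7 (Calder, w=150) → cum 455  ≥ 385 → median here
  km 9 (Ashton, w=60) → cum 515
  km 12 (Brookfield, w=35) → cum 550
  km 16 (Denby, w=175) → cum 725
  km 20 (Elwood, w=45) → cum 770
Optimal location: km 7.

x = 7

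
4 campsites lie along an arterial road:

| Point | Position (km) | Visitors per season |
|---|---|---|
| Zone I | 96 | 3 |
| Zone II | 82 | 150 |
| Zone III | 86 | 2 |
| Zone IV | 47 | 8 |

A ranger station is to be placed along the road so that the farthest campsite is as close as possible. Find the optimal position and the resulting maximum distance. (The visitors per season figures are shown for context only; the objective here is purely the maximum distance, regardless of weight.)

The 1-center on a line is the midpoint of the two extreme points: leftmost at 47, rightmost at 96.
Optimal location = (47 + 96)/2 = 71.5; maximum distance = (96 − 47)/2 = 24.5.

location 71.5, max distance 24.5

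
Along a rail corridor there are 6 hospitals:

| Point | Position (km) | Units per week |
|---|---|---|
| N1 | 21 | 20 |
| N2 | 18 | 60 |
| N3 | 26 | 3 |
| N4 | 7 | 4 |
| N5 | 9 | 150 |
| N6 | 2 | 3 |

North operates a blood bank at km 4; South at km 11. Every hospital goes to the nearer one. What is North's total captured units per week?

7

The indifferent point is the midpoint (4+11)/2 = 7.5; hospitals left of it (closer to North at 4) go to North, those right go to South.
  N6 at 2 (w=3) → North
  N4 at 7 (w=4) → North
  N5 at 9 (w=150) → South
  N2 at 18 (w=60) → South
  N1 at 21 (w=20) → South
  N3 at 26 (w=3) → South
North captures 7; South captures 233.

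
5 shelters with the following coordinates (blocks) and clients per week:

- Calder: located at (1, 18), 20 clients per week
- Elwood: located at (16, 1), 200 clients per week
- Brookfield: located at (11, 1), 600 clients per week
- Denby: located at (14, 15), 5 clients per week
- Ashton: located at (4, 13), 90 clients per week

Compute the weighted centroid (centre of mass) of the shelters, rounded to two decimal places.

The minimiser of Σwᵢ‖p−pᵢ‖² is the weighted centroid p* = (Σwᵢpᵢ)/(Σwᵢ).
Σwᵢ = 915.
Σwᵢxᵢ = 20·1 + 200·16 + 600·11 + 5·14 + 90·4 = 10250.
Σwᵢyᵢ = 20·18 + 200·1 + 600·1 + 5·15 + 90·13 = 2405.
x* = 10250/915 = 11.20, y* = 2405/915 = 2.63.

(11.20, 2.63)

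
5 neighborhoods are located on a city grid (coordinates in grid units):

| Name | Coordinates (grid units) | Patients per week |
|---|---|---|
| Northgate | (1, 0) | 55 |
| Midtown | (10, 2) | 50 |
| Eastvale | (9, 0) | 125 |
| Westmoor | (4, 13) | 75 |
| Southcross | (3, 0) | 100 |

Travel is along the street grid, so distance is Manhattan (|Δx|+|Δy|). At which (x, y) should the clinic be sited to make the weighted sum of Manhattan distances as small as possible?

Manhattan distance separates: Σwᵢ(|x−xᵢ|+|y−yᵢ|) = Σwᵢ|x−xᵢ| + Σwᵢ|y−yᵢ|, so x and y are optimised independently as 1-D weighted medians.
Total weight W = 405; half = 202.5.
x-coordinate, sorted with cumulative weight:
  x=1 (Northgate, w=55) cum 55
  x=3 (Southcross, w=100) cum 155
  x=4 (Westmoor, w=75) cum 230  ← median
  x=9 (Eastvale, w=125) cum 355
  x=10 (Midtown, w=50) cum 405
⇒ x* = 4
y-coordinate, sorted with cumulative weight:
  y=0 (Northgate, w=55) cum 55
  y=0 (Eastvale, w=125) cum 180
  y=0 (Southcross, w=100) cum 280  ← median
  y=2 (Midtown, w=50) cum 330
  y=13 (Westmoor, w=75) cum 405
⇒ y* = 0

(4, 0)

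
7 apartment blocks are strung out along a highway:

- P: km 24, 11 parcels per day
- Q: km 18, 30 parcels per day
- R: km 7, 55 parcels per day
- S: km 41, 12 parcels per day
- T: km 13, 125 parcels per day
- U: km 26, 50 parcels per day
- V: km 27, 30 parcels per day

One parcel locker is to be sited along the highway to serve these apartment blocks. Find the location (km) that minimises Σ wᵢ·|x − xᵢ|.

For a sum of weighted absolute distances on a line, the optimum is the weighted median (not the mean). Total weight W = 313; half-weight = 156.5.
Sort by position and accumulate weight:
  km 7 (R, w=55) → cum 55
  km 13 (T, w=125) → cum 180  ≥ 156.5 → median here
  km 18 (Q, w=30) → cum 210
  km 24 (P, w=11) → cum 221
  km 26 (U, w=50) → cum 271
  km 27 (V, w=30) → cum 301
  km 41 (S, w=12) → cum 313
Optimal location: km 13.

x = 13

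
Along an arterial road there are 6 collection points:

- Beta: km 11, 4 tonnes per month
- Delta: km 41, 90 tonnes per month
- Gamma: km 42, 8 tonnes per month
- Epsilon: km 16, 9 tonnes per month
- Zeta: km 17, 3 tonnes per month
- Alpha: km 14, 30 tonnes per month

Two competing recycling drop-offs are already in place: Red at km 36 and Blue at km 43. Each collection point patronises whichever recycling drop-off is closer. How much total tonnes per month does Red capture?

The indifferent point is the midpoint (36+43)/2 = 39.5; collection points left of it (closer to Red at 36) go to Red, those right go to Blue.
  Beta at 11 (w=4) → Red
  Alpha at 14 (w=30) → Red
  Epsilon at 16 (w=9) → Red
  Zeta at 17 (w=3) → Red
  Delta at 41 (w=90) → Blue
  Gamma at 42 (w=8) → Blue
Red captures 46; Blue captures 98.

46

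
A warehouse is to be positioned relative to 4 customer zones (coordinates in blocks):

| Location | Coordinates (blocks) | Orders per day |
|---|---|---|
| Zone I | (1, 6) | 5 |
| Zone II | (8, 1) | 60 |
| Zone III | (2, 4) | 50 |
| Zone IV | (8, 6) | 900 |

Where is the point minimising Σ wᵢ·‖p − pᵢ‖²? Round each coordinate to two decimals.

The minimiser of Σwᵢ‖p−pᵢ‖² is the weighted centroid p* = (Σwᵢpᵢ)/(Σwᵢ).
Σwᵢ = 1015.
Σwᵢxᵢ = 5·1 + 60·8 + 50·2 + 900·8 = 7785.
Σwᵢyᵢ = 5·6 + 60·1 + 50·4 + 900·6 = 5690.
x* = 7785/1015 = 7.67, y* = 5690/1015 = 5.61.

(7.67, 5.61)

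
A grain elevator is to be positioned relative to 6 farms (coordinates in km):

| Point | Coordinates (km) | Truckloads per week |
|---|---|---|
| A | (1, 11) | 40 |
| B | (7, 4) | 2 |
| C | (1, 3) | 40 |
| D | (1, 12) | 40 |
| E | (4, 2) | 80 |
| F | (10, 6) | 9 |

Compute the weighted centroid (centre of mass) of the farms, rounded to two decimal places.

(2.58, 5.98)

The minimiser of Σwᵢ‖p−pᵢ‖² is the weighted centroid p* = (Σwᵢpᵢ)/(Σwᵢ).
Σwᵢ = 211.
Σwᵢxᵢ = 40·1 + 2·7 + 40·1 + 40·1 + 80·4 + 9·10 = 544.
Σwᵢyᵢ = 40·11 + 2·4 + 40·3 + 40·12 + 80·2 + 9·6 = 1262.
x* = 544/211 = 2.58, y* = 1262/211 = 5.98.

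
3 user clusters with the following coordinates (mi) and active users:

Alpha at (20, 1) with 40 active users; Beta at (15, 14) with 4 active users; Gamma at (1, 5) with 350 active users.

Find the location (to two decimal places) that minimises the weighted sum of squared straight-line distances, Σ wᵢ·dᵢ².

The minimiser of Σwᵢ‖p−pᵢ‖² is the weighted centroid p* = (Σwᵢpᵢ)/(Σwᵢ).
Σwᵢ = 394.
Σwᵢxᵢ = 40·20 + 4·15 + 350·1 = 1210.
Σwᵢyᵢ = 40·1 + 4·14 + 350·5 = 1846.
x* = 1210/394 = 3.07, y* = 1846/394 = 4.69.

(3.07, 4.69)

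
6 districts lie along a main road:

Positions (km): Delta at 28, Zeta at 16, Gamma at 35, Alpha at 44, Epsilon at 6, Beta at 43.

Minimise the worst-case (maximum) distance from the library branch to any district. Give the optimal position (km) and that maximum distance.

The 1-center on a line is the midpoint of the two extreme points: leftmost at 6, rightmost at 44.
Optimal location = (6 + 44)/2 = 25; maximum distance = (44 − 6)/2 = 19.

location 25, max distance 19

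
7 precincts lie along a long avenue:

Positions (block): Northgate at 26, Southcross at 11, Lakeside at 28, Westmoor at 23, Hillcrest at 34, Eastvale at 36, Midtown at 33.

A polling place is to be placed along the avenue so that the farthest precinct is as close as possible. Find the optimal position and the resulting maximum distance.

The 1-center on a line is the midpoint of the two extreme points: leftmost at 11, rightmost at 36.
Optimal location = (11 + 36)/2 = 23.5; maximum distance = (36 − 11)/2 = 12.5.

location 23.5, max distance 12.5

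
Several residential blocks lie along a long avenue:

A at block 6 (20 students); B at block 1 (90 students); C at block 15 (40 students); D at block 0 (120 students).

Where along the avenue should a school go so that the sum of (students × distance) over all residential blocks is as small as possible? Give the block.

For a sum of weighted absolute distances on a line, the optimum is the weighted median (not the mean). Total weight W = 270; half-weight = 135.
Sort by position and accumulate weight:
  block 0 (D, w=120) → cum 120
  block 1 (B, w=90) → cum 210  ≥ 135 → median here
  block 6 (A, w=20) → cum 230
  block 15 (C, w=40) → cum 270
Optimal location: block 1.

x = 1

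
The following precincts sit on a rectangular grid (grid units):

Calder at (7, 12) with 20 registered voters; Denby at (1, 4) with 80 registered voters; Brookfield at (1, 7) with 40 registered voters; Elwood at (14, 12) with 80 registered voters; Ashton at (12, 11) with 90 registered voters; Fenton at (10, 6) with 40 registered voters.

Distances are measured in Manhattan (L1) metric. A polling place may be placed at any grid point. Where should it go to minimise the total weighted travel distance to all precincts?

Manhattan distance separates: Σwᵢ(|x−xᵢ|+|y−yᵢ|) = Σwᵢ|x−xᵢ| + Σwᵢ|y−yᵢ|, so x and y are optimised independently as 1-D weighted medians.
Total weight W = 350; half = 175.
x-coordinate, sorted with cumulative weight:
  x=1 (Denby, w=80) cum 80
  x=1 (Brookfield, w=40) cum 120
  x=7 (Calder, w=20) cum 140
  x=10 (Fenton, w=40) cum 180  ← median
  x=12 (Ashton, w=90) cum 270
  x=14 (Elwood, w=80) cum 350
⇒ x* = 10
y-coordinate, sorted with cumulative weight:
  y=4 (Denby, w=80) cum 80
  y=6 (Fenton, w=40) cum 120
  y=7 (Brookfield, w=40) cum 160
  y=11 (Ashton, w=90) cum 250  ← median
  y=12 (Calder, w=20) cum 270
  y=12 (Elwood, w=80) cum 350
⇒ y* = 11

(10, 11)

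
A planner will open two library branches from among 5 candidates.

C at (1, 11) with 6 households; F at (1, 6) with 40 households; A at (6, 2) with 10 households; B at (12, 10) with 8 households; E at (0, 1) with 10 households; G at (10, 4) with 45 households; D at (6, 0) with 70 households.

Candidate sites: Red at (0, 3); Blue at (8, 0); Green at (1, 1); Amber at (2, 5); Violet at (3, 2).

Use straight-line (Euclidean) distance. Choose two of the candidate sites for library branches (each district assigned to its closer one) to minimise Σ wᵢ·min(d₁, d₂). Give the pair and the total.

{Blue, Amber}, total 593.5

Evaluate every pair (each demand assigned to the nearer of the two):
  {Blue, Amber}: total = 593.5
  {Red, Blue}: total = 650.6
  {Blue, Violet}: total = 721.5
  {Blue, Green}: total = 725.7
  {Amber, Violet}: total = 824.1
  {Red, Violet}: total = 901.2
  {Green, Violet}: total = 950.5
  {Green, Amber}: total = 962.2
  {Red, Amber}: total = 1063.5
  {Red, Green}: total = 1130.8
Best pair: {Blue, Amber} with total 593.5.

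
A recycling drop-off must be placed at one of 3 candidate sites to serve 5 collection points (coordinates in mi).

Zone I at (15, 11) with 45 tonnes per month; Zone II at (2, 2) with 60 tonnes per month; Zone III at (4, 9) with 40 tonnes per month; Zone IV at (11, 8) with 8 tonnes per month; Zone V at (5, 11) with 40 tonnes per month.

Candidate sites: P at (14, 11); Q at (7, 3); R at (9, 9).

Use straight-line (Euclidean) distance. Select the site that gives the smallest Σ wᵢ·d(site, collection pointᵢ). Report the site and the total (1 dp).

R, total 1275.3 mi

Total weighted distance at each candidate:
  P (14, 11): total = 1746.9
  Q (7, 3): total = 1464.5
  R (9, 9): total = 1275.3
Minimum is at R with total 1275.3 mi.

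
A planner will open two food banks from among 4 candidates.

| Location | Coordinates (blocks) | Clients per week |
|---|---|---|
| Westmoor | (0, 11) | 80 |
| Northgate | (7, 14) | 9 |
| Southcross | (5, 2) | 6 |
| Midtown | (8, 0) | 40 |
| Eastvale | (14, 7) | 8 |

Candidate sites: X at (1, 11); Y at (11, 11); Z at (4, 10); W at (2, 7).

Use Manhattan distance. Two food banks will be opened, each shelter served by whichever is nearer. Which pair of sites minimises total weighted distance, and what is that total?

Evaluate every pair (each demand assigned to the nearer of the two):
  {X, W}: total = 825
  {X, Y}: total = 837
  {X, Z}: total = 861
  {Z, W}: total = 1127
  {Y, Z}: total = 1133
  {Y, W}: total = 1167
Best pair: {X, W} with total 825.

{X, W}, total 825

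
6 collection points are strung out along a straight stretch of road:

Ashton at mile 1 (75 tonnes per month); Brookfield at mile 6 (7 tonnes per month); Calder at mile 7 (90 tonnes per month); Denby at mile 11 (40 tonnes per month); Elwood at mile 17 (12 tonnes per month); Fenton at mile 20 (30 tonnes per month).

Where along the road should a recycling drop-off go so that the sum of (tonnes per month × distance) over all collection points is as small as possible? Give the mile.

x = 7

For a sum of weighted absolute distances on a line, the optimum is the weighted median (not the mean). Total weight W = 254; half-weight = 127.
Sort by position and accumulate weight:
  mile 1 (Ashton, w=75) → cum 75
  mile 6 (Brookfield, w=7) → cum 82
  mile 7 (Calder, w=90) → cum 172  ≥ 127 → median here
  mile 11 (Denby, w=40) → cum 212
  mile 17 (Elwood, w=12) → cum 224
  mile 20 (Fenton, w=30) → cum 254
Optimal location: mile 7.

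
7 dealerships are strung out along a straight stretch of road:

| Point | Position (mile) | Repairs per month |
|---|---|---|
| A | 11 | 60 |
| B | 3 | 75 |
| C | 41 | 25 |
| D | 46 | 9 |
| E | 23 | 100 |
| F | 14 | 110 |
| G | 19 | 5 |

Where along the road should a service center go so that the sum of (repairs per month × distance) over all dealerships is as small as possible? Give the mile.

For a sum of weighted absolute distances on a line, the optimum is the weighted median (not the mean). Total weight W = 384; half-weight = 192.
Sort by position and accumulate weight:
  mile 3 (B, w=75) → cum 75
  mile 11 (A, w=60) → cum 135
  mile 14 (F, w=110) → cum 245  ≥ 192 → median here
  mile 19 (G, w=5) → cum 250
  mile 23 (E, w=100) → cum 350
  mile 41 (C, w=25) → cum 375
  mile 46 (D, w=9) → cum 384
Optimal location: mile 14.

x = 14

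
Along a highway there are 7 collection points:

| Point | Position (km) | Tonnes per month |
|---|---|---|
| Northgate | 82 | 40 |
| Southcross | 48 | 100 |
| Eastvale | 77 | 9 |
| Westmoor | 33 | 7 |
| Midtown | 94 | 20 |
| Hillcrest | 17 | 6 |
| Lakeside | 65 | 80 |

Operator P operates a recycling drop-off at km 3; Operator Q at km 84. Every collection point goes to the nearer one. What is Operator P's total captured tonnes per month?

13

The indifferent point is the midpoint (3+84)/2 = 43.5; collection points left of it (closer to Operator P at 3) go to Operator P, those right go to Operator Q.
  Hillcrest at 17 (w=6) → Operator P
  Westmoor at 33 (w=7) → Operator P
  Southcross at 48 (w=100) → Operator Q
  Lakeside at 65 (w=80) → Operator Q
  Eastvale at 77 (w=9) → Operator Q
  Northgate at 82 (w=40) → Operator Q
  Midtown at 94 (w=20) → Operator Q
Operator P captures 13; Operator Q captures 249.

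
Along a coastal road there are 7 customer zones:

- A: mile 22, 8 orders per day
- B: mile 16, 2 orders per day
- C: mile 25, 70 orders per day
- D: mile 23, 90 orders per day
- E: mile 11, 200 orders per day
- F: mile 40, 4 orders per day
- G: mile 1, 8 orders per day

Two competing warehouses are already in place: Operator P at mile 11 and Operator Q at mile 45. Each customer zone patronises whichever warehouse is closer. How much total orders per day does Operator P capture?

378

The indifferent point is the midpoint (11+45)/2 = 28; customer zones left of it (closer to Operator P at 11) go to Operator P, those right go to Operator Q.
  G at 1 (w=8) → Operator P
  E at 11 (w=200) → Operator P
  B at 16 (w=2) → Operator P
  A at 22 (w=8) → Operator P
  D at 23 (w=90) → Operator P
  C at 25 (w=70) → Operator P
  F at 40 (w=4) → Operator Q
Operator P captures 378; Operator Q captures 4.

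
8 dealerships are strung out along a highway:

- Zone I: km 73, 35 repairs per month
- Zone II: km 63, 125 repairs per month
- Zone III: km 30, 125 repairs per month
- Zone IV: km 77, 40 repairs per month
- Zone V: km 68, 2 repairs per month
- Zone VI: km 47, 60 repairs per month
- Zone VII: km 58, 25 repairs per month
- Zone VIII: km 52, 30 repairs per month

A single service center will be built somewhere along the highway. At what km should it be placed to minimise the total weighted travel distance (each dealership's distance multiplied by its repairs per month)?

x = 58

For a sum of weighted absolute distances on a line, the optimum is the weighted median (not the mean). Total weight W = 442; half-weight = 221.
Sort by position and accumulate weight:
  km 30 (Zone III, w=125) → cum 125
  km 47 (Zone VI, w=60) → cum 185
  km 52 (Zone VIII, w=30) → cum 215
  km 58 (Zone VII, w=25) → cum 240  ≥ 221 → median here
  km 63 (Zone II, w=125) → cum 365
  km 68 (Zone V, w=2) → cum 367
  km 73 (Zone I, w=35) → cum 402
  km 77 (Zone IV, w=40) → cum 442
Optimal location: km 58.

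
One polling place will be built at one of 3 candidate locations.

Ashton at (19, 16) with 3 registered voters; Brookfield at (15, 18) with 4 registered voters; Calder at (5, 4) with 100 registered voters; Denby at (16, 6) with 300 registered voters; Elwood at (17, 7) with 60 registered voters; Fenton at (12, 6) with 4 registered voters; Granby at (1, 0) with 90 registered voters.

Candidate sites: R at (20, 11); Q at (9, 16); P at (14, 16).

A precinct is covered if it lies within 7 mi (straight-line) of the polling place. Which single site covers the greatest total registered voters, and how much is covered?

R, covering 363

Coverage radius r = 7 mi; a point is covered iff (Δx)²+(Δy)² ≤ 7² = 49.
  R (20, 11): covers {Ashton, Denby, Elwood} → 363
  Q (9, 16): covers {Brookfield} → 4
  P (14, 16): covers {Ashton, Brookfield} → 7
Maximum coverage at R: 363 registered voters.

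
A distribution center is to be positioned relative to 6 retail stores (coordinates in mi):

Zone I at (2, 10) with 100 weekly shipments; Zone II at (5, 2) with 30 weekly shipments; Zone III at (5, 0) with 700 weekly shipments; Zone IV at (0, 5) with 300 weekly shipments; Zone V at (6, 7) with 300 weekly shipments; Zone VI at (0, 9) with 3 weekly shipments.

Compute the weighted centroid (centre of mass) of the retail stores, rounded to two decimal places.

(3.94, 3.27)

The minimiser of Σwᵢ‖p−pᵢ‖² is the weighted centroid p* = (Σwᵢpᵢ)/(Σwᵢ).
Σwᵢ = 1433.
Σwᵢxᵢ = 100·2 + 30·5 + 700·5 + 300·0 + 300·6 + 3·0 = 5650.
Σwᵢyᵢ = 100·10 + 30·2 + 700·0 + 300·5 + 300·7 + 3·9 = 4687.
x* = 5650/1433 = 3.94, y* = 4687/1433 = 3.27.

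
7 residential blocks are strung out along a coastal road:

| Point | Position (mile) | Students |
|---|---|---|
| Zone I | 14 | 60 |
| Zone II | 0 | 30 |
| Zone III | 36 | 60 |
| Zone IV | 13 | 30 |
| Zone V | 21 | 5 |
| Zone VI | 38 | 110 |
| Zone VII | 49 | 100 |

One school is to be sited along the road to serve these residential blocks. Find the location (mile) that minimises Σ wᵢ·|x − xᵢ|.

For a sum of weighted absolute distances on a line, the optimum is the weighted median (not the mean). Total weight W = 395; half-weight = 197.5.
Sort by position and accumulate weight:
  mile 0 (Zone II, w=30) → cum 30
  mile 13 (Zone IV, w=30) → cum 60
  mile 14 (Zone I, w=60) → cum 120
  mile 21 (Zone V, w=5) → cum 125
  mile 36 (Zone III, w=60) → cum 185
  mile 38 (Zone VI, w=110) → cum 295  ≥ 197.5 → median here
  mile 49 (Zone VII, w=100) → cum 395
Optimal location: mile 38.

x = 38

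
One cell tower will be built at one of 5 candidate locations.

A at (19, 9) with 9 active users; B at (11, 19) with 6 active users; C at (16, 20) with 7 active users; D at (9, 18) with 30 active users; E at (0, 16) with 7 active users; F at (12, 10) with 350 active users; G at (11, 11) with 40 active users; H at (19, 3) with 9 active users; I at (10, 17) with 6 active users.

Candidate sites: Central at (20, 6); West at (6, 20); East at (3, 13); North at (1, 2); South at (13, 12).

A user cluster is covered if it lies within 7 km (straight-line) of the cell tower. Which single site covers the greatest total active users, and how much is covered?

Coverage radius r = 7 km; a point is covered iff (Δx)²+(Δy)² ≤ 7² = 49.
  Central (20, 6): covers {A, H} → 18
  West (6, 20): covers {B, D, I} → 42
  East (3, 13): covers {E} → 7
  North (1, 2): covers {none} → 0
  South (13, 12): covers {A, F, G, I} → 405
Maximum coverage at South: 405 active users.

South, covering 405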